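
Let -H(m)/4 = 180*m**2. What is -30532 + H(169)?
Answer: -20594452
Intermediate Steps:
H(m) = -720*m**2
-30532 + H(169) = -30532 - 720*169**2 = -30532 - 720*28561 = -30532 - 20563920 = -20594452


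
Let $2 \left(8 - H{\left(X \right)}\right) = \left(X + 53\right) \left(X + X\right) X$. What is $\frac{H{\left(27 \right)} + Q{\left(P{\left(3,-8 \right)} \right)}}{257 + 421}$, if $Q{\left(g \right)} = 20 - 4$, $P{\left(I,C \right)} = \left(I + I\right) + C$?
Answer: $- \frac{9716}{113} \approx -85.982$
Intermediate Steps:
$P{\left(I,C \right)} = C + 2 I$ ($P{\left(I,C \right)} = 2 I + C = C + 2 I$)
$Q{\left(g \right)} = 16$
$H{\left(X \right)} = 8 - X^{2} \left(53 + X\right)$ ($H{\left(X \right)} = 8 - \frac{\left(X + 53\right) \left(X + X\right) X}{2} = 8 - \frac{\left(53 + X\right) 2 X X}{2} = 8 - \frac{2 X \left(53 + X\right) X}{2} = 8 - \frac{2 X^{2} \left(53 + X\right)}{2} = 8 - X^{2} \left(53 + X\right)$)
$\frac{H{\left(27 \right)} + Q{\left(P{\left(3,-8 \right)} \right)}}{257 + 421} = \frac{\left(8 - 27^{3} - 53 \cdot 27^{2}\right) + 16}{257 + 421} = \frac{\left(8 - 19683 - 38637\right) + 16}{678} = \left(\left(8 - 19683 - 38637\right) + 16\right) \frac{1}{678} = \left(-58312 + 16\right) \frac{1}{678} = \left(-58296\right) \frac{1}{678} = - \frac{9716}{113}$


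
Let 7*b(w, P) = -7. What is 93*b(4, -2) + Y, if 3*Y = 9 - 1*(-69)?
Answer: -67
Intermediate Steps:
Y = 26 (Y = (9 - 1*(-69))/3 = (9 + 69)/3 = (⅓)*78 = 26)
b(w, P) = -1 (b(w, P) = (⅐)*(-7) = -1)
93*b(4, -2) + Y = 93*(-1) + 26 = -93 + 26 = -67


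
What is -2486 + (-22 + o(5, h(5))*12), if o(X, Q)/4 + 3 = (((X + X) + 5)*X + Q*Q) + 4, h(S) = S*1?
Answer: 2340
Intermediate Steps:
h(S) = S
o(X, Q) = 4 + 4*Q² + 4*X*(5 + 2*X) (o(X, Q) = -12 + 4*((((X + X) + 5)*X + Q*Q) + 4) = -12 + 4*(((2*X + 5)*X + Q²) + 4) = -12 + 4*(((5 + 2*X)*X + Q²) + 4) = -12 + 4*((X*(5 + 2*X) + Q²) + 4) = -12 + 4*((Q² + X*(5 + 2*X)) + 4) = -12 + 4*(4 + Q² + X*(5 + 2*X)) = -12 + (16 + 4*Q² + 4*X*(5 + 2*X)) = 4 + 4*Q² + 4*X*(5 + 2*X))
-2486 + (-22 + o(5, h(5))*12) = -2486 + (-22 + (4 + 4*5² + 8*5² + 20*5)*12) = -2486 + (-22 + (4 + 4*25 + 8*25 + 100)*12) = -2486 + (-22 + (4 + 100 + 200 + 100)*12) = -2486 + (-22 + 404*12) = -2486 + (-22 + 4848) = -2486 + 4826 = 2340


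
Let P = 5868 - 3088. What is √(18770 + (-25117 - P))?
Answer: I*√9127 ≈ 95.535*I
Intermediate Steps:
P = 2780
√(18770 + (-25117 - P)) = √(18770 + (-25117 - 1*2780)) = √(18770 + (-25117 - 2780)) = √(18770 - 27897) = √(-9127) = I*√9127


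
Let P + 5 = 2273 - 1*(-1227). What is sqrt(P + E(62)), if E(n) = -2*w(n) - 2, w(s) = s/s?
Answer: sqrt(3491) ≈ 59.085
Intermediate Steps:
w(s) = 1
E(n) = -4 (E(n) = -2*1 - 2 = -2 - 2 = -4)
P = 3495 (P = -5 + (2273 - 1*(-1227)) = -5 + (2273 + 1227) = -5 + 3500 = 3495)
sqrt(P + E(62)) = sqrt(3495 - 4) = sqrt(3491)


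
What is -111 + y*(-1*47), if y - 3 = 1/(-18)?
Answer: -4489/18 ≈ -249.39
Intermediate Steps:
y = 53/18 (y = 3 + 1/(-18) = 3 - 1/18 = 53/18 ≈ 2.9444)
-111 + y*(-1*47) = -111 + 53*(-1*47)/18 = -111 + (53/18)*(-47) = -111 - 2491/18 = -4489/18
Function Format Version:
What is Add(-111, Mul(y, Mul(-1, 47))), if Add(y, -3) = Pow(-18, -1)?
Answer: Rational(-4489, 18) ≈ -249.39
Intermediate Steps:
y = Rational(53, 18) (y = Add(3, Pow(-18, -1)) = Add(3, Rational(-1, 18)) = Rational(53, 18) ≈ 2.9444)
Add(-111, Mul(y, Mul(-1, 47))) = Add(-111, Mul(Rational(53, 18), Mul(-1, 47))) = Add(-111, Mul(Rational(53, 18), -47)) = Add(-111, Rational(-2491, 18)) = Rational(-4489, 18)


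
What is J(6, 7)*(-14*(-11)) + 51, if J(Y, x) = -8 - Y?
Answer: -2105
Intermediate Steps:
J(6, 7)*(-14*(-11)) + 51 = (-8 - 1*6)*(-14*(-11)) + 51 = (-8 - 6)*154 + 51 = -14*154 + 51 = -2156 + 51 = -2105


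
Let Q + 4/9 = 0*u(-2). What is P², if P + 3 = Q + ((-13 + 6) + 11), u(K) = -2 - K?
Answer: 25/81 ≈ 0.30864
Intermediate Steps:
Q = -4/9 (Q = -4/9 + 0*(-2 - 1*(-2)) = -4/9 + 0*(-2 + 2) = -4/9 + 0*0 = -4/9 + 0 = -4/9 ≈ -0.44444)
P = 5/9 (P = -3 + (-4/9 + ((-13 + 6) + 11)) = -3 + (-4/9 + (-7 + 11)) = -3 + (-4/9 + 4) = -3 + 32/9 = 5/9 ≈ 0.55556)
P² = (5/9)² = 25/81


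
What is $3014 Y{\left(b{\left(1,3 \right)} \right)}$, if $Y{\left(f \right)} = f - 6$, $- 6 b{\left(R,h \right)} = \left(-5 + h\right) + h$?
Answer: $- \frac{55759}{3} \approx -18586.0$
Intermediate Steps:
$b{\left(R,h \right)} = \frac{5}{6} - \frac{h}{3}$ ($b{\left(R,h \right)} = - \frac{\left(-5 + h\right) + h}{6} = - \frac{-5 + 2 h}{6} = \frac{5}{6} - \frac{h}{3}$)
$Y{\left(f \right)} = -6 + f$ ($Y{\left(f \right)} = f - 6 = -6 + f$)
$3014 Y{\left(b{\left(1,3 \right)} \right)} = 3014 \left(-6 + \left(\frac{5}{6} - 1\right)\right) = 3014 \left(-6 - \frac{1}{6}\right) = 3014 \left(- \frac{37}{6}\right) = - \frac{55759}{3}$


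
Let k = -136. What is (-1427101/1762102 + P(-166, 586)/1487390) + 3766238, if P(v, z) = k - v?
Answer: 987105493740130631/262093289378 ≈ 3.7662e+6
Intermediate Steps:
P(v, z) = -136 - v
(-1427101/1762102 + P(-166, 586)/1487390) + 3766238 = (-1427101/1762102 + (-136 - 1*(-166))/1487390) + 3766238 = (-1427101*1/1762102 + (-136 + 166)*(1/1487390)) + 3766238 = (-1427101/1762102 + 30*(1/1487390)) + 3766238 = (-1427101/1762102 + 3/148739) + 3766238 = -212260289333/262093289378 + 3766238 = 987105493740130631/262093289378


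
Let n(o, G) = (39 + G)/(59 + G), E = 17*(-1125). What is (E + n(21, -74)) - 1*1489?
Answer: -61835/3 ≈ -20612.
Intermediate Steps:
E = -19125
n(o, G) = (39 + G)/(59 + G)
(E + n(21, -74)) - 1*1489 = (-19125 + (39 - 74)/(59 - 74)) - 1*1489 = (-19125 - 35/(-15)) - 1489 = (-19125 - 1/15*(-35)) - 1489 = (-19125 + 7/3) - 1489 = -57368/3 - 1489 = -61835/3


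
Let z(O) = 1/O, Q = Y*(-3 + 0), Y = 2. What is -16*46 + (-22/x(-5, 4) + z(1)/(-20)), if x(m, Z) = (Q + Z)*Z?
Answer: -7333/10 ≈ -733.30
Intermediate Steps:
Q = -6 (Q = 2*(-3 + 0) = 2*(-3) = -6)
x(m, Z) = Z*(-6 + Z) (x(m, Z) = (-6 + Z)*Z = Z*(-6 + Z))
-16*46 + (-22/x(-5, 4) + z(1)/(-20)) = -16*46 + (-22*1/(4*(-6 + 4)) + 1/(1*(-20))) = -736 + (-22/(4*(-2)) + 1*(-1/20)) = -736 + (-22/(-8) - 1/20) = -736 + (-22*(-⅛) - 1/20) = -736 + (11/4 - 1/20) = -736 + 27/10 = -7333/10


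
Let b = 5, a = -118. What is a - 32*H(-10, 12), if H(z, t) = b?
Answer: -278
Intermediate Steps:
H(z, t) = 5
a - 32*H(-10, 12) = -118 - 32*5 = -118 - 160 = -278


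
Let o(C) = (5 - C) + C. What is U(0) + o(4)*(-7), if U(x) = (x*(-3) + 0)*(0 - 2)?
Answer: -35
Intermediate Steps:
o(C) = 5
U(x) = 6*x (U(x) = (-3*x + 0)*(-2) = -3*x*(-2) = 6*x)
U(0) + o(4)*(-7) = 6*0 + 5*(-7) = 0 - 35 = -35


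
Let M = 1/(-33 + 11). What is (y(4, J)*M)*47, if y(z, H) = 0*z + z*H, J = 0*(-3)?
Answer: 0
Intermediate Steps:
J = 0
y(z, H) = H*z (y(z, H) = 0 + H*z = H*z)
M = -1/22 (M = 1/(-22) = -1/22 ≈ -0.045455)
(y(4, J)*M)*47 = ((0*4)*(-1/22))*47 = (0*(-1/22))*47 = 0*47 = 0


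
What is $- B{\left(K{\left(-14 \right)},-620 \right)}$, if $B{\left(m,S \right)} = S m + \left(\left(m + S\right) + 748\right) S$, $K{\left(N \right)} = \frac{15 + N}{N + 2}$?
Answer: $\frac{237770}{3} \approx 79257.0$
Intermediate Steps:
$K{\left(N \right)} = \frac{15 + N}{2 + N}$
$B{\left(m,S \right)} = S m + S \left(748 + S + m\right)$ ($B{\left(m,S \right)} = S m + \left(\left(S + m\right) + 748\right) S = S m + \left(748 + S + m\right) S = S m + S \left(748 + S + m\right)$)
$- B{\left(K{\left(-14 \right)},-620 \right)} = - \left(-620\right) \left(748 - 620 + 2 \frac{15 - 14}{2 - 14}\right) = - \left(-620\right) \left(748 - 620 + 2 \frac{1}{-12} \cdot 1\right) = - \left(-620\right) \left(748 - 620 + 2 \left(\left(- \frac{1}{12}\right) 1\right)\right) = - \left(-620\right) \left(748 - 620 + 2 \left(- \frac{1}{12}\right)\right) = - \left(-620\right) \left(748 - 620 - \frac{1}{6}\right) = - \frac{\left(-620\right) 767}{6} = \left(-1\right) \left(- \frac{237770}{3}\right) = \frac{237770}{3}$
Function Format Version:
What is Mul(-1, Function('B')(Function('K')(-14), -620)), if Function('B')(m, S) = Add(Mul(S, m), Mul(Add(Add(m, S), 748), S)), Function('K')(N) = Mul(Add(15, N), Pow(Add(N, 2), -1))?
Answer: Rational(237770, 3) ≈ 79257.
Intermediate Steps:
Function('K')(N) = Mul(Pow(Add(2, N), -1), Add(15, N)) (Function('K')(N) = Mul(Add(15, N), Pow(Add(2, N), -1)) = Mul(Pow(Add(2, N), -1), Add(15, N)))
Function('B')(m, S) = Add(Mul(S, m), Mul(S, Add(748, S, m))) (Function('B')(m, S) = Add(Mul(S, m), Mul(Add(Add(S, m), 748), S)) = Add(Mul(S, m), Mul(Add(748, S, m), S)) = Add(Mul(S, m), Mul(S, Add(748, S, m))))
Mul(-1, Function('B')(Function('K')(-14), -620)) = Mul(-1, Mul(-620, Add(748, -620, Mul(2, Mul(Pow(Add(2, -14), -1), Add(15, -14)))))) = Mul(-1, Mul(-620, Add(748, -620, Mul(2, Mul(Pow(-12, -1), 1))))) = Mul(-1, Mul(-620, Add(748, -620, Mul(2, Mul(Rational(-1, 12), 1))))) = Mul(-1, Mul(-620, Add(748, -620, Mul(2, Rational(-1, 12))))) = Mul(-1, Mul(-620, Add(748, -620, Rational(-1, 6)))) = Mul(-1, Mul(-620, Rational(767, 6))) = Mul(-1, Rational(-237770, 3)) = Rational(237770, 3)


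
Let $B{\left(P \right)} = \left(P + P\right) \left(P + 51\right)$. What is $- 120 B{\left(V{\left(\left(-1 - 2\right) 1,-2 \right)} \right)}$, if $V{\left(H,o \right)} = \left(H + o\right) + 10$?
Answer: $-67200$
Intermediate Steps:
$V{\left(H,o \right)} = 10 + H + o$
$B{\left(P \right)} = 2 P \left(51 + P\right)$
$- 120 B{\left(V{\left(\left(-1 - 2\right) 1,-2 \right)} \right)} = - 120 \cdot 2 \left(10 + \left(-1 - 2\right) 1 - 2\right) \left(51 + \left(10 + \left(-1 - 2\right) 1 - 2\right)\right) = - 120 \cdot 2 \left(10 - 3 - 2\right) \left(51 - -5\right) = - 120 \cdot 2 \cdot 5 \left(51 + 5\right) = - 120 \cdot 2 \cdot 5 \cdot 56 = \left(-120\right) 560 = -67200$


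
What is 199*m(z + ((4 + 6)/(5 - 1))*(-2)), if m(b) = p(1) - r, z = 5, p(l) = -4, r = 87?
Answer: -18109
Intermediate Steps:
m(b) = -91 (m(b) = -4 - 1*87 = -4 - 87 = -91)
199*m(z + ((4 + 6)/(5 - 1))*(-2)) = 199*(-91) = -18109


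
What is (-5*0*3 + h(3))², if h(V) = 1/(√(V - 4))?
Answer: -1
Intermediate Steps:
h(V) = (-4 + V)^(-½) (h(V) = 1/(√(-4 + V)) = (-4 + V)^(-½))
(-5*0*3 + h(3))² = (-5*0*3 + (-4 + 3)^(-½))² = (0*3 + (-1)^(-½))² = (0 - I)² = (-I)² = -1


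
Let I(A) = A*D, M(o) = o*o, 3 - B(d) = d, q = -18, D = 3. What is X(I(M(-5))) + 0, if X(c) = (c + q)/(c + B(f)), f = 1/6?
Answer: 342/467 ≈ 0.73233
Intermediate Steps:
f = 1/6 ≈ 0.16667
B(d) = 3 - d
M(o) = o**2
I(A) = 3*A (I(A) = A*3 = 3*A)
X(c) = (-18 + c)/(17/6 + c) (X(c) = (c - 18)/(c + (3 - 1*1/6)) = (-18 + c)/(c + (3 - 1/6)) = (-18 + c)/(c + 17/6) = (-18 + c)/(17/6 + c))
X(I(M(-5))) + 0 = 6*(-18 + 3*(-5)**2)/(17 + 6*(3*(-5)**2)) + 0 = 6*(-18 + 3*25)/(17 + 6*(3*25)) + 0 = 6*(-18 + 75)/(17 + 6*75) + 0 = 6*57/(17 + 450) + 0 = 6*57/467 + 0 = 6*(1/467)*57 + 0 = 342/467 + 0 = 342/467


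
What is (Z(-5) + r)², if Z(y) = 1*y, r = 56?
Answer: 2601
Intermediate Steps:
Z(y) = y
(Z(-5) + r)² = (-5 + 56)² = 51² = 2601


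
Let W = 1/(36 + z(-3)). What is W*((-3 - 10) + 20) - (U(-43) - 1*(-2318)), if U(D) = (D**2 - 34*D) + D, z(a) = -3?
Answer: -184331/33 ≈ -5585.8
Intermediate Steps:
U(D) = D**2 - 33*D
W = 1/33 (W = 1/(36 - 3) = 1/33 ≈ 0.030303)
W*((-3 - 10) + 20) - (U(-43) - 1*(-2318)) = ((-3 - 10) + 20)/33 - (-43*(-33 - 43) - 1*(-2318)) = (-13 + 20)/33 - (-43*(-76) + 2318) = (1/33)*7 - (3268 + 2318) = 7/33 - 1*5586 = 7/33 - 5586 = -184331/33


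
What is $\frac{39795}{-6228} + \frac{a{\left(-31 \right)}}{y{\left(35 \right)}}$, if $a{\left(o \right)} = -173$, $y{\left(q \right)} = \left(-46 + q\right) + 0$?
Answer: $\frac{213233}{22836} \approx 9.3376$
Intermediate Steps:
$y{\left(q \right)} = -46 + q$
$\frac{39795}{-6228} + \frac{a{\left(-31 \right)}}{y{\left(35 \right)}} = \frac{39795}{-6228} - \frac{173}{-46 + 35} = 39795 \left(- \frac{1}{6228}\right) - \frac{173}{-11} = - \frac{13265}{2076} - - \frac{173}{11} = - \frac{13265}{2076} + \frac{173}{11} = \frac{213233}{22836}$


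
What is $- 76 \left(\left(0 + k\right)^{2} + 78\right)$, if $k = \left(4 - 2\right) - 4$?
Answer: $-6232$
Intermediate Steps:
$k = -2$ ($k = 2 - 4 = -2$)
$- 76 \left(\left(0 + k\right)^{2} + 78\right) = - 76 \left(\left(0 - 2\right)^{2} + 78\right) = - 76 \left(\left(-2\right)^{2} + 78\right) = - 76 \left(4 + 78\right) = \left(-76\right) 82 = -6232$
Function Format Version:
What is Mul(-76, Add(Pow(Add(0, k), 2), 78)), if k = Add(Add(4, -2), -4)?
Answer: -6232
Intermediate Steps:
k = -2 (k = Add(2, -4) = -2)
Mul(-76, Add(Pow(Add(0, k), 2), 78)) = Mul(-76, Add(Pow(Add(0, -2), 2), 78)) = Mul(-76, Add(Pow(-2, 2), 78)) = Mul(-76, Add(4, 78)) = Mul(-76, 82) = -6232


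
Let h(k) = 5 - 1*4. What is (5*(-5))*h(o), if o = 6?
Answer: -25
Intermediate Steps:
h(k) = 1 (h(k) = 5 - 4 = 1)
(5*(-5))*h(o) = (5*(-5))*1 = -25*1 = -25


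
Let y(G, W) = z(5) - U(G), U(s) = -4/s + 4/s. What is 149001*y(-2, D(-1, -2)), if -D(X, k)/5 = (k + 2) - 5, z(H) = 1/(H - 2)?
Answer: 49667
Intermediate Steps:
U(s) = 0
z(H) = 1/(-2 + H)
D(X, k) = 15 - 5*k (D(X, k) = -5*((k + 2) - 5) = -5*((2 + k) - 5) = -5*(-3 + k) = 15 - 5*k)
y(G, W) = ⅓ (y(G, W) = 1/(-2 + 5) - 1*0 = 1/3 + 0 = ⅓ + 0 = ⅓)
149001*y(-2, D(-1, -2)) = 149001*(⅓) = 49667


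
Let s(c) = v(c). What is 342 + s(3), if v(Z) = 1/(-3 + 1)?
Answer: 683/2 ≈ 341.50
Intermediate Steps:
v(Z) = -½ (v(Z) = 1/(-2) = -½)
s(c) = -½
342 + s(3) = 342 - ½ = 683/2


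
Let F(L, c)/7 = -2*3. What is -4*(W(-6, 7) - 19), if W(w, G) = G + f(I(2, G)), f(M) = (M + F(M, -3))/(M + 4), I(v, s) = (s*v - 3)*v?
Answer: 664/13 ≈ 51.077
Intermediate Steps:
F(L, c) = -42 (F(L, c) = 7*(-2*3) = 7*(-6) = -42)
I(v, s) = v*(-3 + s*v) (I(v, s) = (-3 + s*v)*v = v*(-3 + s*v))
f(M) = (-42 + M)/(4 + M) (f(M) = (M - 42)/(M + 4) = (-42 + M)/(4 + M))
W(w, G) = G + (-48 + 4*G)/(-2 + 4*G) (W(w, G) = G + (-42 + 2*(-3 + G*2))/(4 + 2*(-3 + G*2)) = G + (-42 + 2*(-3 + 2*G))/(4 + 2*(-3 + 2*G)) = G + (-42 + (-6 + 4*G))/(4 + (-6 + 4*G)) = G + (-48 + 4*G)/(-2 + 4*G))
-4*(W(-6, 7) - 19) = -4*((-24 + 7 + 2*7²)/(-1 + 2*7) - 19) = -4*((-24 + 7 + 2*49)/(-1 + 14) - 19) = -4*((-24 + 7 + 98)/13 - 19) = -4*((1/13)*81 - 19) = -4*(81/13 - 19) = -4*(-166/13) = 664/13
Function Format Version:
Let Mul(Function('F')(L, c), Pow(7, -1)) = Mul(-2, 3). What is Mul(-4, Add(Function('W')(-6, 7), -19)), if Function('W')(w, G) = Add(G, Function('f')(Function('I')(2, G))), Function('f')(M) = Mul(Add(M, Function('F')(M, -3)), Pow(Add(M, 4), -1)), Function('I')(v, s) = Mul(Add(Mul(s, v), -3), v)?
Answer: Rational(664, 13) ≈ 51.077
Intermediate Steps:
Function('F')(L, c) = -42 (Function('F')(L, c) = Mul(7, Mul(-2, 3)) = Mul(7, -6) = -42)
Function('I')(v, s) = Mul(v, Add(-3, Mul(s, v))) (Function('I')(v, s) = Mul(Add(-3, Mul(s, v)), v) = Mul(v, Add(-3, Mul(s, v))))
Function('f')(M) = Mul(Pow(Add(4, M), -1), Add(-42, M)) (Function('f')(M) = Mul(Add(M, -42), Pow(Add(M, 4), -1)) = Mul(Add(-42, M), Pow(Add(4, M), -1)) = Mul(Pow(Add(4, M), -1), Add(-42, M)))
Function('W')(w, G) = Add(G, Mul(Pow(Add(-2, Mul(4, G)), -1), Add(-48, Mul(4, G)))) (Function('W')(w, G) = Add(G, Mul(Pow(Add(4, Mul(2, Add(-3, Mul(G, 2)))), -1), Add(-42, Mul(2, Add(-3, Mul(G, 2)))))) = Add(G, Mul(Pow(Add(4, Mul(2, Add(-3, Mul(2, G)))), -1), Add(-42, Mul(2, Add(-3, Mul(2, G)))))) = Add(G, Mul(Pow(Add(4, Add(-6, Mul(4, G))), -1), Add(-42, Add(-6, Mul(4, G))))) = Add(G, Mul(Pow(Add(-2, Mul(4, G)), -1), Add(-48, Mul(4, G)))))
Mul(-4, Add(Function('W')(-6, 7), -19)) = Mul(-4, Add(Mul(Pow(Add(-1, Mul(2, 7)), -1), Add(-24, 7, Mul(2, Pow(7, 2)))), -19)) = Mul(-4, Add(Mul(Pow(Add(-1, 14), -1), Add(-24, 7, Mul(2, 49))), -19)) = Mul(-4, Add(Mul(Pow(13, -1), Add(-24, 7, 98)), -19)) = Mul(-4, Add(Mul(Rational(1, 13), 81), -19)) = Mul(-4, Add(Rational(81, 13), -19)) = Mul(-4, Rational(-166, 13)) = Rational(664, 13)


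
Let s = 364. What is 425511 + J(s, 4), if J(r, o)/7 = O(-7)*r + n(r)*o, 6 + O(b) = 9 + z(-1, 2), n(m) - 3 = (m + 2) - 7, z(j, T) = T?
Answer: 448387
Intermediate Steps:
n(m) = -2 + m (n(m) = 3 + ((m + 2) - 7) = 3 + ((2 + m) - 7) = 3 + (-5 + m) = -2 + m)
O(b) = 5 (O(b) = -6 + (9 + 2) = -6 + 11 = 5)
J(r, o) = 35*r + 7*o*(-2 + r) (J(r, o) = 7*(5*r + (-2 + r)*o) = 7*(5*r + o*(-2 + r)) = 35*r + 7*o*(-2 + r))
425511 + J(s, 4) = 425511 + (35*364 + 7*4*(-2 + 364)) = 425511 + (12740 + 7*4*362) = 425511 + (12740 + 10136) = 425511 + 22876 = 448387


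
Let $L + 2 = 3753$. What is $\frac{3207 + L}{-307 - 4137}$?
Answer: $- \frac{3479}{2222} \approx -1.5657$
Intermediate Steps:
$L = 3751$ ($L = -2 + 3753 = 3751$)
$\frac{3207 + L}{-307 - 4137} = \frac{3207 + 3751}{-307 - 4137} = \frac{6958}{-4444} = 6958 \left(- \frac{1}{4444}\right) = - \frac{3479}{2222}$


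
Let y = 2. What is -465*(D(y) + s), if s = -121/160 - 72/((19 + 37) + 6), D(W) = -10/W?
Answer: 102933/32 ≈ 3216.7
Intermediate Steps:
s = -9511/4960 (s = -121*1/160 - 72/(56 + 6) = -121/160 - 72/62 = -121/160 - 72*1/62 = -121/160 - 36/31 = -9511/4960 ≈ -1.9175)
-465*(D(y) + s) = -465*(-10/2 - 9511/4960) = -465*(-10*½ - 9511/4960) = -465*(-5 - 9511/4960) = -465*(-34311/4960) = 102933/32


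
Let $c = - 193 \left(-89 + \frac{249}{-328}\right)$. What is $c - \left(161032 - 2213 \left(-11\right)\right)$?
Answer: $- \frac{55120887}{328} \approx -1.6805 \cdot 10^{5}$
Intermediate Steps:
$c = \frac{5682113}{328}$ ($c = - 193 \left(-89 + 249 \left(- \frac{1}{328}\right)\right) = - 193 \left(-89 - \frac{249}{328}\right) = \left(-193\right) \left(- \frac{29441}{328}\right) = \frac{5682113}{328} \approx 17324.0$)
$c - \left(161032 - 2213 \left(-11\right)\right) = \frac{5682113}{328} - \left(161032 - 2213 \left(-11\right)\right) = \frac{5682113}{328} - \left(161032 - -24343\right) = \frac{5682113}{328} - \left(161032 + 24343\right) = \frac{5682113}{328} - 185375 = - \frac{55120887}{328}$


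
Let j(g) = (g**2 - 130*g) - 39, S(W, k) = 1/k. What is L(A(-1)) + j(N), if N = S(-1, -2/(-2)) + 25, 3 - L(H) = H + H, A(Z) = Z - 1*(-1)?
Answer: -2740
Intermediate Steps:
A(Z) = 1 + Z (A(Z) = Z + 1 = 1 + Z)
L(H) = 3 - 2*H (L(H) = 3 - (H + H) = 3 - 2*H)
N = 26 (N = 1/(-2/(-2)) + 25 = 1/(-2*(-1/2)) + 25 = 1/1 + 25 = 1 + 25 = 26)
j(g) = -39 + g**2 - 130*g
L(A(-1)) + j(N) = (3 - 2*(1 - 1)) + (-39 + 26**2 - 130*26) = (3 - 2*0) + (-39 + 676 - 3380) = (3 + 0) - 2743 = 3 - 2743 = -2740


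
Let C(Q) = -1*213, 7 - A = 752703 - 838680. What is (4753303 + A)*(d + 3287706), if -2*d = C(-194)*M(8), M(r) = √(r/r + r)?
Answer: 31823398115637/2 ≈ 1.5912e+13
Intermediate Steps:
A = 85984 (A = 7 - (752703 - 838680) = 7 - 1*(-85977) = 7 + 85977 = 85984)
C(Q) = -213
M(r) = √(1 + r)
d = 639/2 (d = -(-213)*√(1 + 8)/2 = -(-213)*√9/2 = -(-213)*3/2 = -½*(-639) = 639/2 ≈ 319.50)
(4753303 + A)*(d + 3287706) = (4753303 + 85984)*(639/2 + 3287706) = 4839287*(6576051/2) = 31823398115637/2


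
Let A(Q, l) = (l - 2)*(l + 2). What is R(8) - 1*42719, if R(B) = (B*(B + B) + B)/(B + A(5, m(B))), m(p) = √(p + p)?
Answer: -213561/5 ≈ -42712.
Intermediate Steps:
m(p) = √2*√p (m(p) = √(2*p) = √2*√p)
A(Q, l) = (-2 + l)*(2 + l)
R(B) = (B + 2*B²)/(-4 + 3*B) (R(B) = (B*(B + B) + B)/(B + (-4 + (√2*√B)²)) = (B*(2*B) + B)/(B + (-4 + 2*B)) = (2*B² + B)/(-4 + 3*B) = (B + 2*B²)/(-4 + 3*B))
R(8) - 1*42719 = 8*(1 + 2*8)/(-4 + 3*8) - 1*42719 = 8*(1 + 16)/(-4 + 24) - 42719 = 8*17/20 - 42719 = 8*(1/20)*17 - 42719 = 34/5 - 42719 = -213561/5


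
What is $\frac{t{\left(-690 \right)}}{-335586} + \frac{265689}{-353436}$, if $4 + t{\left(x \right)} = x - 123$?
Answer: $- \frac{14812125257}{19768028916} \approx -0.7493$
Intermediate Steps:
$t{\left(x \right)} = -127 + x$ ($t{\left(x \right)} = -4 + \left(x - 123\right) = -4 + \left(-123 + x\right) = -127 + x$)
$\frac{t{\left(-690 \right)}}{-335586} + \frac{265689}{-353436} = \frac{-127 - 690}{-335586} + \frac{265689}{-353436} = \left(-817\right) \left(- \frac{1}{335586}\right) + 265689 \left(- \frac{1}{353436}\right) = \frac{817}{335586} - \frac{88563}{117812} = - \frac{14812125257}{19768028916}$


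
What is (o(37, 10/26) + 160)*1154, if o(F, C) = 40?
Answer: 230800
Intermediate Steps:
(o(37, 10/26) + 160)*1154 = (40 + 160)*1154 = 200*1154 = 230800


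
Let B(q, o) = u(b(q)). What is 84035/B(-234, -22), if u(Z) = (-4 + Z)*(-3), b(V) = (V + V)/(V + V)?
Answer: 84035/9 ≈ 9337.2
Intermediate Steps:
b(V) = 1 (b(V) = (2*V)/((2*V)) = (2*V)*(1/(2*V)) = 1)
u(Z) = 12 - 3*Z
B(q, o) = 9 (B(q, o) = 12 - 3*1 = 12 - 3 = 9)
84035/B(-234, -22) = 84035/9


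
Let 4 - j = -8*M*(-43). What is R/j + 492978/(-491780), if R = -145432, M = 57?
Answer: 7732026031/1205106890 ≈ 6.4160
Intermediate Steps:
j = -19604 (j = 4 - (-8*57)*(-43) = 4 - (-456)*(-43) = 4 - 1*19608 = 4 - 19608 = -19604)
R/j + 492978/(-491780) = -145432/(-19604) + 492978/(-491780) = -145432*(-1/19604) + 492978*(-1/491780) = 36358/4901 - 246489/245890 = 7732026031/1205106890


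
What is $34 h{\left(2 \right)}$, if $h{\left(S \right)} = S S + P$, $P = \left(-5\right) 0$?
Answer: $136$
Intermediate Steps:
$P = 0$
$h{\left(S \right)} = S^{2}$ ($h{\left(S \right)} = S S + 0 = S^{2} + 0 = S^{2}$)
$34 h{\left(2 \right)} = 34 \cdot 2^{2} = 34 \cdot 4 = 136$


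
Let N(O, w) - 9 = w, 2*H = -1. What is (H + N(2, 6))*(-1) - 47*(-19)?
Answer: 1757/2 ≈ 878.50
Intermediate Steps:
H = -½ (H = (½)*(-1) = -½ ≈ -0.50000)
N(O, w) = 9 + w
(H + N(2, 6))*(-1) - 47*(-19) = (-½ + (9 + 6))*(-1) - 47*(-19) = (-½ + 15)*(-1) + 893 = (29/2)*(-1) + 893 = -29/2 + 893 = 1757/2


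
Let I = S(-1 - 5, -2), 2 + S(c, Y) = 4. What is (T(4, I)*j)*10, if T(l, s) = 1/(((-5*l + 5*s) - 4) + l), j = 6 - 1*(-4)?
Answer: -10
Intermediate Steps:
j = 10 (j = 6 + 4 = 10)
S(c, Y) = 2 (S(c, Y) = -2 + 4 = 2)
I = 2
T(l, s) = 1/(-4 - 4*l + 5*s) (T(l, s) = 1/((-4 - 5*l + 5*s) + l) = 1/(-4 - 4*l + 5*s))
(T(4, I)*j)*10 = (10/(-4 - 4*4 + 5*2))*10 = (10/(-4 - 16 + 10))*10 = (10/(-10))*10 = -⅒*10*10 = -1*10 = -10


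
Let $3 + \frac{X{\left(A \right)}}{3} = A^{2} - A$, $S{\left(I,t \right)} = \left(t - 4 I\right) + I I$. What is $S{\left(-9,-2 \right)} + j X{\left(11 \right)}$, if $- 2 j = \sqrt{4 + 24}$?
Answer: $115 - 321 \sqrt{7} \approx -734.29$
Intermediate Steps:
$S{\left(I,t \right)} = t + I^{2} - 4 I$ ($S{\left(I,t \right)} = \left(t - 4 I\right) + I^{2} = t + I^{2} - 4 I$)
$j = - \sqrt{7}$ ($j = - \frac{\sqrt{4 + 24}}{2} = - \frac{\sqrt{28}}{2} = - \frac{2 \sqrt{7}}{2} = - \sqrt{7} \approx -2.6458$)
$X{\left(A \right)} = -9 - 3 A + 3 A^{2}$ ($X{\left(A \right)} = -9 + 3 \left(A^{2} - A\right) = -9 + \left(- 3 A + 3 A^{2}\right) = -9 - 3 A + 3 A^{2}$)
$S{\left(-9,-2 \right)} + j X{\left(11 \right)} = \left(-2 + \left(-9\right)^{2} - -36\right) + - \sqrt{7} \left(-9 - 33 + 3 \cdot 11^{2}\right) = \left(-2 + 81 + 36\right) + - \sqrt{7} \left(-9 - 33 + 3 \cdot 121\right) = 115 + - \sqrt{7} \left(-9 - 33 + 363\right) = 115 + - \sqrt{7} \cdot 321 = 115 - 321 \sqrt{7}$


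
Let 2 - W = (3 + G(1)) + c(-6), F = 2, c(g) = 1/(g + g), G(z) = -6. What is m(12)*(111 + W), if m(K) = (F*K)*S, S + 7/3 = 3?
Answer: 5572/3 ≈ 1857.3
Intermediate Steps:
S = ⅔ (S = -7/3 + 3 = ⅔ ≈ 0.66667)
c(g) = 1/(2*g)
W = 61/12 (W = 2 - ((3 - 6) + (½)/(-6)) = 2 - (-3 + (½)*(-⅙)) = 2 - (-3 - 1/12) = 2 - 1*(-37/12) = 2 + 37/12 = 61/12 ≈ 5.0833)
m(K) = 4*K/3 (m(K) = (2*K)*(⅔) = 4*K/3)
m(12)*(111 + W) = ((4/3)*12)*(111 + 61/12) = 16*(1393/12) = 5572/3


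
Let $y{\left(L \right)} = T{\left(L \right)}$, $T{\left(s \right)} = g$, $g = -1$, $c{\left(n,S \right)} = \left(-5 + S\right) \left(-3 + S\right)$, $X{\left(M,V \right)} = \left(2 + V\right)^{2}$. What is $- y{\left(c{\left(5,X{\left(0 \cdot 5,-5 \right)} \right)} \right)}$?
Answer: $1$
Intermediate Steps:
$T{\left(s \right)} = -1$
$y{\left(L \right)} = -1$
$- y{\left(c{\left(5,X{\left(0 \cdot 5,-5 \right)} \right)} \right)} = \left(-1\right) \left(-1\right) = 1$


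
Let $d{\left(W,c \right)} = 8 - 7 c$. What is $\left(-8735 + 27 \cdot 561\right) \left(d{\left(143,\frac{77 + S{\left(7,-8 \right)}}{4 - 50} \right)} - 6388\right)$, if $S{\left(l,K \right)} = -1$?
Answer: $- \frac{939191288}{23} \approx -4.0834 \cdot 10^{7}$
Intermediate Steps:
$\left(-8735 + 27 \cdot 561\right) \left(d{\left(143,\frac{77 + S{\left(7,-8 \right)}}{4 - 50} \right)} - 6388\right) = \left(-8735 + 27 \cdot 561\right) \left(\left(8 - 7 \frac{77 - 1}{4 - 50}\right) - 6388\right) = \left(-8735 + 15147\right) \left(\left(8 - 7 \frac{76}{-46}\right) - 6388\right) = 6412 \left(\left(8 - 7 \cdot 76 \left(- \frac{1}{46}\right)\right) - 6388\right) = 6412 \left(\left(8 - - \frac{266}{23}\right) - 6388\right) = 6412 \left(\left(8 + \frac{266}{23}\right) - 6388\right) = 6412 \left(\frac{450}{23} - 6388\right) = 6412 \left(- \frac{146474}{23}\right) = - \frac{939191288}{23}$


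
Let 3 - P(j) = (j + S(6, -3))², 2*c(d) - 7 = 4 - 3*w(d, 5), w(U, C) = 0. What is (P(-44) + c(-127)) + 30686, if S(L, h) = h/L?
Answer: 114857/4 ≈ 28714.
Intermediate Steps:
c(d) = 11/2 (c(d) = 7/2 + (4 - 3*0)/2 = 7/2 + (4 + 0)/2 = 7/2 + (½)*4 = 7/2 + 2 = 11/2)
P(j) = 3 - (-½ + j)² (P(j) = 3 - (j - 3/6)² = 3 - (j - 3*⅙)² = 3 - (j - ½)² = 3 - (-½ + j)²)
(P(-44) + c(-127)) + 30686 = ((11/4 - 44 - 1*(-44)²) + 11/2) + 30686 = ((11/4 - 44 - 1*1936) + 11/2) + 30686 = ((11/4 - 44 - 1936) + 11/2) + 30686 = (-7909/4 + 11/2) + 30686 = -7887/4 + 30686 = 114857/4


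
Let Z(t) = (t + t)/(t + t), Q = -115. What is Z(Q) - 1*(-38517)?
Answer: 38518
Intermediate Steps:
Z(t) = 1 (Z(t) = (2*t)/((2*t)) = (2*t)*(1/(2*t)) = 1)
Z(Q) - 1*(-38517) = 1 - 1*(-38517) = 1 + 38517 = 38518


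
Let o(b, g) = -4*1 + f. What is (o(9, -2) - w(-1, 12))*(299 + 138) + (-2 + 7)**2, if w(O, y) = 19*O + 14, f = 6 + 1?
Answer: 3521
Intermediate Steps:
f = 7
o(b, g) = 3 (o(b, g) = -4*1 + 7 = -4 + 7 = 3)
w(O, y) = 14 + 19*O
(o(9, -2) - w(-1, 12))*(299 + 138) + (-2 + 7)**2 = (3 - (14 + 19*(-1)))*(299 + 138) + (-2 + 7)**2 = (3 - (14 - 19))*437 + 5**2 = (3 - 1*(-5))*437 + 25 = (3 + 5)*437 + 25 = 8*437 + 25 = 3496 + 25 = 3521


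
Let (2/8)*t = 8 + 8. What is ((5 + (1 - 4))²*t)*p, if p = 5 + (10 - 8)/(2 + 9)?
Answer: 14592/11 ≈ 1326.5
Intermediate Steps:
p = 57/11 (p = 5 + 2/11 = 57/11 ≈ 5.1818)
t = 64 (t = 4*(8 + 8) = 4*16 = 64)
((5 + (1 - 4))²*t)*p = ((5 + (1 - 4))²*64)*(57/11) = ((5 - 3)²*64)*(57/11) = (2²*64)*(57/11) = (4*64)*(57/11) = 256*(57/11) = 14592/11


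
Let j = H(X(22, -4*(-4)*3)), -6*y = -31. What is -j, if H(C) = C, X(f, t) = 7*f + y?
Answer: -955/6 ≈ -159.17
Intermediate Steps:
y = 31/6 (y = -⅙*(-31) = 31/6 ≈ 5.1667)
X(f, t) = 31/6 + 7*f (X(f, t) = 7*f + 31/6 = 31/6 + 7*f)
j = 955/6 (j = 31/6 + 7*22 = 31/6 + 154 = 955/6 ≈ 159.17)
-j = -1*955/6 = -955/6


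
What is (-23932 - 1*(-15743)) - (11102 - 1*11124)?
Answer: -8167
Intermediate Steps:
(-23932 - 1*(-15743)) - (11102 - 1*11124) = (-23932 + 15743) - (11102 - 11124) = -8189 - 1*(-22) = -8189 + 22 = -8167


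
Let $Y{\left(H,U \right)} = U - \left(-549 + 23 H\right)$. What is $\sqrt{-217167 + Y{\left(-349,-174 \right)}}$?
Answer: $i \sqrt{208765} \approx 456.91 i$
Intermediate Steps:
$Y{\left(H,U \right)} = 549 + U - 23 H$ ($Y{\left(H,U \right)} = U - \left(-549 + 23 H\right) = 549 + U - 23 H$)
$\sqrt{-217167 + Y{\left(-349,-174 \right)}} = \sqrt{-217167 - -8402} = \sqrt{-217167 + \left(549 - 174 + 8027\right)} = \sqrt{-217167 + 8402} = \sqrt{-208765} = i \sqrt{208765}$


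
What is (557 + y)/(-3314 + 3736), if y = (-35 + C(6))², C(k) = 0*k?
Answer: 891/211 ≈ 4.2227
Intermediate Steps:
C(k) = 0
y = 1225 (y = (-35 + 0)² = (-35)² = 1225)
(557 + y)/(-3314 + 3736) = (557 + 1225)/(-3314 + 3736) = 1782/422 = 1782*(1/422) = 891/211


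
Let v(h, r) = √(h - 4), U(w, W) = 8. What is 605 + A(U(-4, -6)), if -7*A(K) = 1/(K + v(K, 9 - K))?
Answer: 42349/70 ≈ 604.99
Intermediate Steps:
v(h, r) = √(-4 + h)
A(K) = -1/(7*(K + √(-4 + K)))
605 + A(U(-4, -6)) = 605 - 1/(7*8 + 7*√(-4 + 8)) = 605 - 1/(56 + 7*√4) = 605 - 1/(56 + 7*2) = 605 - 1/(56 + 14) = 605 - 1/70 = 42349/70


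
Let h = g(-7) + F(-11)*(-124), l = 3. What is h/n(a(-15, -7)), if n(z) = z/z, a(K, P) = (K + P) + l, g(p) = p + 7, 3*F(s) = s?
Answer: 1364/3 ≈ 454.67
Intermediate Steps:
F(s) = s/3
g(p) = 7 + p
a(K, P) = 3 + K + P (a(K, P) = (K + P) + 3 = 3 + K + P)
n(z) = 1
h = 1364/3 (h = (7 - 7) + ((⅓)*(-11))*(-124) = 0 - 11/3*(-124) = 0 + 1364/3 = 1364/3 ≈ 454.67)
h/n(a(-15, -7)) = (1364/3)/1 = (1364/3)*1 = 1364/3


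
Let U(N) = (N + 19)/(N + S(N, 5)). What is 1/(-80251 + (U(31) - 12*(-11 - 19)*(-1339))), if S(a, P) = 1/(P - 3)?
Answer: -63/35424233 ≈ -1.7784e-6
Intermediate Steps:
S(a, P) = 1/(-3 + P)
U(N) = (19 + N)/(½ + N) (U(N) = (N + 19)/(N + 1/(-3 + 5)) = (19 + N)/(N + 1/2) = (19 + N)/(N + ½) = (19 + N)/(½ + N))
1/(-80251 + (U(31) - 12*(-11 - 19)*(-1339))) = 1/(-80251 + (2*(19 + 31)/(1 + 2*31) - 12*(-11 - 19)*(-1339))) = 1/(-80251 + (2*50/(1 + 62) - 12*(-30)*(-1339))) = 1/(-80251 + (2*50/63 + 360*(-1339))) = 1/(-80251 + (2*(1/63)*50 - 482040)) = 1/(-80251 + (100/63 - 482040)) = 1/(-80251 - 30368420/63) = 1/(-35424233/63) = -63/35424233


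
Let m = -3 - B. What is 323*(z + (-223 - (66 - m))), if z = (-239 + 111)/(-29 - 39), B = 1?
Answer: -94031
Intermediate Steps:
m = -4 (m = -3 - 1*1 = -3 - 1 = -4)
z = 32/17 (z = -128/(-68) = -128*(-1/68) = 32/17 ≈ 1.8824)
323*(z + (-223 - (66 - m))) = 323*(32/17 + (-223 - (66 - 1*(-4)))) = 323*(32/17 + (-223 - (66 + 4))) = 323*(32/17 + (-223 - 1*70)) = 323*(32/17 + (-223 - 70)) = 323*(32/17 - 293) = 323*(-4949/17) = -94031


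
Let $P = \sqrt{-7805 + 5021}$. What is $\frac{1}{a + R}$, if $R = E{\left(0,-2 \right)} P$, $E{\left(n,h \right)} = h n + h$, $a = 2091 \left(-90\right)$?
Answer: $\frac{i}{2 \left(- 94095 i + 4 \sqrt{174}\right)} \approx -5.3138 \cdot 10^{-6} + 2.9797 \cdot 10^{-9} i$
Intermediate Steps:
$a = -188190$
$P = 4 i \sqrt{174}$ ($P = \sqrt{-2784} = 4 i \sqrt{174} \approx 52.764 i$)
$E{\left(n,h \right)} = h + h n$
$R = - 8 i \sqrt{174}$ ($R = - 2 \left(1 + 0\right) 4 i \sqrt{174} = \left(-2\right) 1 \cdot 4 i \sqrt{174} = - 2 \cdot 4 i \sqrt{174} = - 8 i \sqrt{174} \approx - 105.53 i$)
$\frac{1}{a + R} = \frac{1}{-188190 - 8 i \sqrt{174}}$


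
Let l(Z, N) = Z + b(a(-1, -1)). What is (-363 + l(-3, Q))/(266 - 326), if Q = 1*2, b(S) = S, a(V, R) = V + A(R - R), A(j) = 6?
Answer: 361/60 ≈ 6.0167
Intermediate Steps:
a(V, R) = 6 + V (a(V, R) = V + 6 = 6 + V)
Q = 2
l(Z, N) = 5 + Z (l(Z, N) = Z + (6 - 1) = Z + 5 = 5 + Z)
(-363 + l(-3, Q))/(266 - 326) = (-363 + (5 - 3))/(266 - 326) = (-363 + 2)/(-60) = -361*(-1/60) = 361/60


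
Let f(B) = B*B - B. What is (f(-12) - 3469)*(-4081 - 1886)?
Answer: 19768671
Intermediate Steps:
f(B) = B**2 - B
(f(-12) - 3469)*(-4081 - 1886) = (-12*(-1 - 12) - 3469)*(-4081 - 1886) = (-12*(-13) - 3469)*(-5967) = (156 - 3469)*(-5967) = -3313*(-5967) = 19768671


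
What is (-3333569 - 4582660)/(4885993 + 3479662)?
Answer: -7916229/8365655 ≈ -0.94628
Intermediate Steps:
(-3333569 - 4582660)/(4885993 + 3479662) = -7916229/8365655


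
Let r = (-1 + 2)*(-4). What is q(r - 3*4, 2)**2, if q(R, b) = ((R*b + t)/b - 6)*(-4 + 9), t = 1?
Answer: 46225/4 ≈ 11556.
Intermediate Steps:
r = -4 (r = 1*(-4) = -4)
q(R, b) = -30 + 5*(1 + R*b)/b (q(R, b) = ((R*b + 1)/b - 6)*(-4 + 9) = ((1 + R*b)/b - 6)*5 = (-6 + (1 + R*b)/b)*5 = -30 + 5*(1 + R*b)/b)
q(r - 3*4, 2)**2 = (-30 + 5*(-4 - 3*4) + 5/2)**2 = (-30 + 5*(-4 - 12) + 5*(1/2))**2 = (-30 + 5*(-16) + 5/2)**2 = (-30 - 80 + 5/2)**2 = (-215/2)**2 = 46225/4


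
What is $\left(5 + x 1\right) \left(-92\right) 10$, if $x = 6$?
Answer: $-10120$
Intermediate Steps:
$\left(5 + x 1\right) \left(-92\right) 10 = \left(5 + 6 \cdot 1\right) \left(-92\right) 10 = \left(5 + 6\right) \left(-92\right) 10 = 11 \left(-92\right) 10 = \left(-1012\right) 10 = -10120$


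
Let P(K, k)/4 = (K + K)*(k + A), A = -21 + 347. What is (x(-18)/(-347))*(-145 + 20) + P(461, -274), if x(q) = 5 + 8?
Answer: 66547897/347 ≈ 1.9178e+5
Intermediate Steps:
x(q) = 13
A = 326
P(K, k) = 8*K*(326 + k) (P(K, k) = 4*((K + K)*(k + 326)) = 4*((2*K)*(326 + k)) = 4*(2*K*(326 + k)) = 8*K*(326 + k))
(x(-18)/(-347))*(-145 + 20) + P(461, -274) = (13/(-347))*(-145 + 20) + 8*461*(326 - 274) = (13*(-1/347))*(-125) + 8*461*52 = -13/347*(-125) + 191776 = 1625/347 + 191776 = 66547897/347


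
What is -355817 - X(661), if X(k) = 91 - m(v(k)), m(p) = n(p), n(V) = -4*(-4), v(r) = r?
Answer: -355892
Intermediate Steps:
n(V) = 16
m(p) = 16
X(k) = 75 (X(k) = 91 - 1*16 = 91 - 16 = 75)
-355817 - X(661) = -355817 - 1*75 = -355817 - 75 = -355892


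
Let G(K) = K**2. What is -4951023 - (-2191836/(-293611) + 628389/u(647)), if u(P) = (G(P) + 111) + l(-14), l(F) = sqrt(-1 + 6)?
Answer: -50973617854774174971807/10295554180718869 + 628389*sqrt(5)/175326438395 ≈ -4.9510e+6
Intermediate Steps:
l(F) = sqrt(5)
u(P) = 111 + sqrt(5) + P**2 (u(P) = (P**2 + 111) + sqrt(5) = (111 + P**2) + sqrt(5) = 111 + sqrt(5) + P**2)
-4951023 - (-2191836/(-293611) + 628389/u(647)) = -4951023 - (-2191836/(-293611) + 628389/(111 + sqrt(5) + 647**2)) = -4951023 - (-2191836*(-1/293611) + 628389/(111 + sqrt(5) + 418609)) = -4951023 - (2191836/293611 + 628389/(418720 + sqrt(5))) = -4951023 + (-2191836/293611 - 628389/(418720 + sqrt(5))) = -1453677005889/293611 - 628389/(418720 + sqrt(5))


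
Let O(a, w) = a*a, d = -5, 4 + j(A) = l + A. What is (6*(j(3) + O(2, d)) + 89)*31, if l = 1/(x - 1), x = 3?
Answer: 3410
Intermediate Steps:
l = 1/2 (l = 1/(3 - 1) = 1/2 ≈ 0.50000)
j(A) = -7/2 + A (j(A) = -4 + (1/2 + A) = -7/2 + A)
O(a, w) = a**2
(6*(j(3) + O(2, d)) + 89)*31 = (6*((-7/2 + 3) + 2**2) + 89)*31 = (6*(-1/2 + 4) + 89)*31 = (6*(7/2) + 89)*31 = (21 + 89)*31 = 110*31 = 3410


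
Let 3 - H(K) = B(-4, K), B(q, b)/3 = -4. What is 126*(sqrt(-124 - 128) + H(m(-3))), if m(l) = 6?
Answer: 1890 + 756*I*sqrt(7) ≈ 1890.0 + 2000.2*I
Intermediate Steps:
B(q, b) = -12 (B(q, b) = 3*(-4) = -12)
H(K) = 15 (H(K) = 3 - 1*(-12) = 3 + 12 = 15)
126*(sqrt(-124 - 128) + H(m(-3))) = 126*(sqrt(-124 - 128) + 15) = 126*(sqrt(-252) + 15) = 126*(6*I*sqrt(7) + 15) = 126*(15 + 6*I*sqrt(7)) = 1890 + 756*I*sqrt(7)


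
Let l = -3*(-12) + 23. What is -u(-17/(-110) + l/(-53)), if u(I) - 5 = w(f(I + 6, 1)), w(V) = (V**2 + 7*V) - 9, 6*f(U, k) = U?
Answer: -351789949/135955600 ≈ -2.5875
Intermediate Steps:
f(U, k) = U/6
l = 59 (l = 36 + 23 = 59)
w(V) = -9 + V**2 + 7*V
u(I) = 3 + (1 + I/6)**2 + 7*I/6 (u(I) = 5 + (-9 + ((I + 6)/6)**2 + 7*((I + 6)/6)) = 5 + (-9 + ((6 + I)/6)**2 + 7*((6 + I)/6)) = 5 + (-9 + (1 + I/6)**2 + 7*(1 + I/6)) = 5 + (-9 + (1 + I/6)**2 + (7 + 7*I/6)) = 5 + (-2 + (1 + I/6)**2 + 7*I/6) = 3 + (1 + I/6)**2 + 7*I/6)
-u(-17/(-110) + l/(-53)) = -(4 + (-17/(-110) + 59/(-53))**2/36 + 3*(-17/(-110) + 59/(-53))/2) = -(4 + (-17*(-1/110) + 59*(-1/53))**2/36 + 3*(-17*(-1/110) + 59*(-1/53))/2) = -(4 + (17/110 - 59/53)**2/36 + 3*(17/110 - 59/53)/2) = -(4 + (-5589/5830)**2/36 + (3/2)*(-5589/5830)) = -(4 + (1/36)*(31236921/33988900) - 16767/11660) = -(4 + 3470769/135955600 - 16767/11660) = -1*351789949/135955600 = -351789949/135955600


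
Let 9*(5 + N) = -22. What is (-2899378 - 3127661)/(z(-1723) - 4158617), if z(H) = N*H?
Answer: 54243351/37312112 ≈ 1.4538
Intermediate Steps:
N = -67/9 (N = -5 + (1/9)*(-22) = -5 - 22/9 = -67/9 ≈ -7.4444)
z(H) = -67*H/9
(-2899378 - 3127661)/(z(-1723) - 4158617) = (-2899378 - 3127661)/(-67/9*(-1723) - 4158617) = -6027039/(115441/9 - 4158617) = -6027039/(-37312112/9) = -6027039*(-9/37312112) = 54243351/37312112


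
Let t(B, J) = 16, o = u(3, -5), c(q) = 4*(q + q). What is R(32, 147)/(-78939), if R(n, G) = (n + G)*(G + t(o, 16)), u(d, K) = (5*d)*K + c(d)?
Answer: -163/441 ≈ -0.36961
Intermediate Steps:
c(q) = 8*q (c(q) = 4*(2*q) = 8*q)
u(d, K) = 8*d + 5*K*d (u(d, K) = (5*d)*K + 8*d = 5*K*d + 8*d = 8*d + 5*K*d)
o = -51 (o = 3*(8 + 5*(-5)) = 3*(8 - 25) = 3*(-17) = -51)
R(n, G) = (16 + G)*(G + n) (R(n, G) = (n + G)*(G + 16) = (G + n)*(16 + G) = (16 + G)*(G + n))
R(32, 147)/(-78939) = (147² + 16*147 + 16*32 + 147*32)/(-78939) = (21609 + 2352 + 512 + 4704)*(-1/78939) = 29177*(-1/78939) = -163/441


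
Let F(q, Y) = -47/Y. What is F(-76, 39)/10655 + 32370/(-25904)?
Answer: -6726204569/5382138840 ≈ -1.2497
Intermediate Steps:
F(-76, 39)/10655 + 32370/(-25904) = -47/39/10655 + 32370/(-25904) = -47*1/39*(1/10655) + 32370*(-1/25904) = -47/39*1/10655 - 16185/12952 = -47/415545 - 16185/12952 = -6726204569/5382138840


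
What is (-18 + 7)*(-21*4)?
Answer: 924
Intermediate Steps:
(-18 + 7)*(-21*4) = -11*(-84) = 924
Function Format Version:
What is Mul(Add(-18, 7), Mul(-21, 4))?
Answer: 924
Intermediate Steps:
Mul(Add(-18, 7), Mul(-21, 4)) = Mul(-11, -84) = 924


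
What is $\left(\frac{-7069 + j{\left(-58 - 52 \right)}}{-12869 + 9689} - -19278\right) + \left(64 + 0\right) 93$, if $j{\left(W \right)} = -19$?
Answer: $\frac{20059622}{795} \approx 25232.0$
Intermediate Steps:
$\left(\frac{-7069 + j{\left(-58 - 52 \right)}}{-12869 + 9689} - -19278\right) + \left(64 + 0\right) 93 = \left(\frac{-7069 - 19}{-12869 + 9689} - -19278\right) + \left(64 + 0\right) 93 = \left(- \frac{7088}{-3180} + 19278\right) + 64 \cdot 93 = \left(\left(-7088\right) \left(- \frac{1}{3180}\right) + 19278\right) + 5952 = \left(\frac{1772}{795} + 19278\right) + 5952 = \frac{15327782}{795} + 5952 = \frac{20059622}{795}$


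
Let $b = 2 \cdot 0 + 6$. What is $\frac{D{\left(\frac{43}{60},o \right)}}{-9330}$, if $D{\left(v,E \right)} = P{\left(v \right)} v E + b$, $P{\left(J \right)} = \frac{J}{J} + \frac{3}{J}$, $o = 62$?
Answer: $- \frac{7093}{279900} \approx -0.025341$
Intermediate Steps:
$b = 6$ ($b = 0 + 6 = 6$)
$P{\left(J \right)} = 1 + \frac{3}{J}$
$D{\left(v,E \right)} = 6 + E \left(3 + v\right)$ ($D{\left(v,E \right)} = \frac{3 + v}{v} v E + 6 = \left(3 + v\right) E + 6 = E \left(3 + v\right) + 6 = 6 + E \left(3 + v\right)$)
$\frac{D{\left(\frac{43}{60},o \right)}}{-9330} = \frac{6 + 62 \left(3 + \frac{43}{60}\right)}{-9330} = \left(6 + 62 \left(3 + 43 \cdot \frac{1}{60}\right)\right) \left(- \frac{1}{9330}\right) = \left(6 + 62 \left(3 + \frac{43}{60}\right)\right) \left(- \frac{1}{9330}\right) = \left(6 + 62 \cdot \frac{223}{60}\right) \left(- \frac{1}{9330}\right) = \left(6 + \frac{6913}{30}\right) \left(- \frac{1}{9330}\right) = \frac{7093}{30} \left(- \frac{1}{9330}\right) = - \frac{7093}{279900}$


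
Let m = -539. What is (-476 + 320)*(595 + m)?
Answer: -8736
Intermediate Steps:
(-476 + 320)*(595 + m) = (-476 + 320)*(595 - 539) = -156*56 = -8736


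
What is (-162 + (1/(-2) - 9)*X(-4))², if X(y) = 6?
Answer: 47961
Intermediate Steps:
(-162 + (1/(-2) - 9)*X(-4))² = (-162 + (1/(-2) - 9)*6)² = (-162 + (-½ - 9)*6)² = (-162 - 19/2*6)² = (-162 - 57)² = (-219)² = 47961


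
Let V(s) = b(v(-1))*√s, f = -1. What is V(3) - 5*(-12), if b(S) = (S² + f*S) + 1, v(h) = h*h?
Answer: 60 + √3 ≈ 61.732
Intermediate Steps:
v(h) = h²
b(S) = 1 + S² - S (b(S) = (S² - S) + 1 = 1 + S² - S)
V(s) = √s (V(s) = (1 + ((-1)²)² - 1*(-1)²)*√s = (1 + 1² - 1*1)*√s = (1 + 1 - 1)*√s = 1*√s = √s)
V(3) - 5*(-12) = √3 - 5*(-12) = √3 + 60 = 60 + √3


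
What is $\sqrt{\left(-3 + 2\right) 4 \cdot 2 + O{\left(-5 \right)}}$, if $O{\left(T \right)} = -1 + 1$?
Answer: $2 i \sqrt{2} \approx 2.8284 i$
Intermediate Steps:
$O{\left(T \right)} = 0$
$\sqrt{\left(-3 + 2\right) 4 \cdot 2 + O{\left(-5 \right)}} = \sqrt{\left(-3 + 2\right) 4 \cdot 2 + 0} = \sqrt{\left(-1\right) 4 \cdot 2 + 0} = \sqrt{\left(-4\right) 2 + 0} = \sqrt{-8 + 0} = \sqrt{-8} = 2 i \sqrt{2}$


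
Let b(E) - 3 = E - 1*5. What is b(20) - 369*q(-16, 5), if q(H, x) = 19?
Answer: -6993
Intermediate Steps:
b(E) = -2 + E (b(E) = 3 + (E - 1*5) = 3 + (E - 5) = 3 + (-5 + E) = -2 + E)
b(20) - 369*q(-16, 5) = (-2 + 20) - 369*19 = 18 - 7011 = -6993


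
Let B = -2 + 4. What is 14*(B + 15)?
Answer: 238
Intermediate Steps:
B = 2
14*(B + 15) = 14*(2 + 15) = 14*17 = 238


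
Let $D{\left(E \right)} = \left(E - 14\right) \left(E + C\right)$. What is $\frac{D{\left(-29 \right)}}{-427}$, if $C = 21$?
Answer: $- \frac{344}{427} \approx -0.80562$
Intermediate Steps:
$D{\left(E \right)} = \left(-14 + E\right) \left(21 + E\right)$ ($D{\left(E \right)} = \left(E - 14\right) \left(E + 21\right) = \left(-14 + E\right) \left(21 + E\right)$)
$\frac{D{\left(-29 \right)}}{-427} = \frac{-294 + \left(-29\right)^{2} + 7 \left(-29\right)}{-427} = \left(-294 + 841 - 203\right) \left(- \frac{1}{427}\right) = 344 \left(- \frac{1}{427}\right) = - \frac{344}{427}$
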